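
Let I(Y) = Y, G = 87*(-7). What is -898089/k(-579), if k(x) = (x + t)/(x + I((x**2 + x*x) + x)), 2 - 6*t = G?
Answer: 3606675131016/2863 ≈ 1.2598e+9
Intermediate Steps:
G = -609
t = 611/6 (t = 1/3 - 1/6*(-609) = 1/3 + 203/2 = 611/6 ≈ 101.83)
k(x) = (611/6 + x)/(2*x + 2*x**2) (k(x) = (x + 611/6)/(x + ((x**2 + x*x) + x)) = (611/6 + x)/(x + ((x**2 + x**2) + x)) = (611/6 + x)/(x + (2*x**2 + x)) = (611/6 + x)/(x + (x + 2*x**2)) = (611/6 + x)/(2*x + 2*x**2))
-898089/k(-579) = -898089*(-6948*(1 - 579)/(611 + 6*(-579))) = -898089*4015944/(611 - 3474) = -898089/((1/12)*(-1/579)*(-1/578)*(-2863)) = -898089/(-2863/4015944) = -898089*(-4015944/2863) = 3606675131016/2863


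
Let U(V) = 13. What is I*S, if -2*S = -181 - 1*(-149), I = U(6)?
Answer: 208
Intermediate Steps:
I = 13
S = 16 (S = -(-181 - 1*(-149))/2 = -(-181 + 149)/2 = -1/2*(-32) = 16)
I*S = 13*16 = 208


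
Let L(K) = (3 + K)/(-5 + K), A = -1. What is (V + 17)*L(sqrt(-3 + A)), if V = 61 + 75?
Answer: -1683/29 - 2448*I/29 ≈ -58.034 - 84.414*I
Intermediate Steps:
V = 136
L(K) = (3 + K)/(-5 + K)
(V + 17)*L(sqrt(-3 + A)) = (136 + 17)*((3 + sqrt(-3 - 1))/(-5 + sqrt(-3 - 1))) = 153*((3 + sqrt(-4))/(-5 + sqrt(-4))) = 153*((3 + 2*I)/(-5 + 2*I)) = 153*(((-5 - 2*I)/29)*(3 + 2*I)) = 153*((-5 - 2*I)*(3 + 2*I)/29) = 153*(-5 - 2*I)*(3 + 2*I)/29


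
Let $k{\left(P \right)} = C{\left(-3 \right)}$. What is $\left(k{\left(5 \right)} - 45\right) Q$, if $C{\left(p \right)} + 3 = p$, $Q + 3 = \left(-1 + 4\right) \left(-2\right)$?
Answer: $459$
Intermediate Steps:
$Q = -9$ ($Q = -3 + \left(-1 + 4\right) \left(-2\right) = -3 + 3 \left(-2\right) = -3 - 6 = -9$)
$C{\left(p \right)} = -3 + p$
$k{\left(P \right)} = -6$ ($k{\left(P \right)} = -3 - 3 = -6$)
$\left(k{\left(5 \right)} - 45\right) Q = \left(-6 - 45\right) \left(-9\right) = \left(-51\right) \left(-9\right) = 459$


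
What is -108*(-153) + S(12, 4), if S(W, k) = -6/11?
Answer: 181758/11 ≈ 16523.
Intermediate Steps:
S(W, k) = -6/11 (S(W, k) = -6*1/11 = -6/11)
-108*(-153) + S(12, 4) = -108*(-153) - 6/11 = 16524 - 6/11 = 181758/11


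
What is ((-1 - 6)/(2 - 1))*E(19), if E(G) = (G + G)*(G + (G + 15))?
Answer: -14098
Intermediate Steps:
E(G) = 2*G*(15 + 2*G) (E(G) = (2*G)*(G + (15 + G)) = (2*G)*(15 + 2*G) = 2*G*(15 + 2*G))
((-1 - 6)/(2 - 1))*E(19) = ((-1 - 6)/(2 - 1))*(2*19*(15 + 2*19)) = (-7/1)*(2*19*(15 + 38)) = (-7*1)*(2*19*53) = -7*2014 = -14098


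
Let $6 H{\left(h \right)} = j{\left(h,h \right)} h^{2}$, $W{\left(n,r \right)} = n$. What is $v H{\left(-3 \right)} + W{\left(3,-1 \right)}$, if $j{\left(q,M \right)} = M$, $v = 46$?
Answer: $-204$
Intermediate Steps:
$H{\left(h \right)} = \frac{h^{3}}{6}$ ($H{\left(h \right)} = \frac{h h^{2}}{6} = \frac{h^{3}}{6}$)
$v H{\left(-3 \right)} + W{\left(3,-1 \right)} = 46 \frac{\left(-3\right)^{3}}{6} + 3 = 46 \cdot \frac{1}{6} \left(-27\right) + 3 = 46 \left(- \frac{9}{2}\right) + 3 = -207 + 3 = -204$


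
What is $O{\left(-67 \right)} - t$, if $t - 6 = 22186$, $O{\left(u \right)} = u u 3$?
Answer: $-8725$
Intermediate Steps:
$O{\left(u \right)} = 3 u^{2}$ ($O{\left(u \right)} = u^{2} \cdot 3 = 3 u^{2}$)
$t = 22192$ ($t = 6 + 22186 = 22192$)
$O{\left(-67 \right)} - t = 3 \left(-67\right)^{2} - 22192 = 3 \cdot 4489 - 22192 = 13467 - 22192 = -8725$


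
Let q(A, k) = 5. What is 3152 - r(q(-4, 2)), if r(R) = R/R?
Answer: 3151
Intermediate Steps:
r(R) = 1
3152 - r(q(-4, 2)) = 3152 - 1*1 = 3152 - 1 = 3151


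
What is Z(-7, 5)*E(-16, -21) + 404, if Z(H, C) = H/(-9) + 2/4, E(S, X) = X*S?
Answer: 2500/3 ≈ 833.33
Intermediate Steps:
E(S, X) = S*X
Z(H, C) = 1/2 - H/9 (Z(H, C) = H*(-1/9) + 2*(1/4) = -H/9 + 1/2 = 1/2 - H/9)
Z(-7, 5)*E(-16, -21) + 404 = (1/2 - 1/9*(-7))*(-16*(-21)) + 404 = (1/2 + 7/9)*336 + 404 = (23/18)*336 + 404 = 1288/3 + 404 = 2500/3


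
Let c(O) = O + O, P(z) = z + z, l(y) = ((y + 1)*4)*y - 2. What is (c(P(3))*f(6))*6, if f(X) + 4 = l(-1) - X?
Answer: -864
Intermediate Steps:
l(y) = -2 + y*(4 + 4*y) (l(y) = ((1 + y)*4)*y - 2 = (4 + 4*y)*y - 2 = y*(4 + 4*y) - 2 = -2 + y*(4 + 4*y))
P(z) = 2*z
f(X) = -6 - X (f(X) = -4 + ((-2 + 4*(-1) + 4*(-1)**2) - X) = -4 + ((-2 - 4 + 4*1) - X) = -4 + ((-2 - 4 + 4) - X) = -4 + (-2 - X) = -6 - X)
c(O) = 2*O
(c(P(3))*f(6))*6 = ((2*(2*3))*(-6 - 1*6))*6 = ((2*6)*(-6 - 6))*6 = (12*(-12))*6 = -144*6 = -864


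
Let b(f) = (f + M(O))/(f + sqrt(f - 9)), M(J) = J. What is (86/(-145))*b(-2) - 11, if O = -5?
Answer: -25129/2175 - 602*I*sqrt(11)/2175 ≈ -11.554 - 0.91798*I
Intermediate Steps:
b(f) = (-5 + f)/(f + sqrt(-9 + f)) (b(f) = (f - 5)/(f + sqrt(f - 9)) = (-5 + f)/(f + sqrt(-9 + f)))
(86/(-145))*b(-2) - 11 = (86/(-145))*((-5 - 2)/(-2 + sqrt(-9 - 2))) - 11 = (86*(-1/145))*(-7/(-2 + sqrt(-11))) - 11 = -86*(-7)/(145*(-2 + I*sqrt(11))) - 11 = -(-602)/(145*(-2 + I*sqrt(11))) - 11 = 602/(145*(-2 + I*sqrt(11))) - 11 = -11 + 602/(145*(-2 + I*sqrt(11)))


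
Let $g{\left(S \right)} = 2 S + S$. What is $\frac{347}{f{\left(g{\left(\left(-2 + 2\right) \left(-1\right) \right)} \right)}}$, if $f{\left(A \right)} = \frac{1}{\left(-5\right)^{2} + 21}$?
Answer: $15962$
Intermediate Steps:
$g{\left(S \right)} = 3 S$
$f{\left(A \right)} = \frac{1}{46}$ ($f{\left(A \right)} = \frac{1}{25 + 21} = \frac{1}{46}$)
$\frac{347}{f{\left(g{\left(\left(-2 + 2\right) \left(-1\right) \right)} \right)}} = 347 \frac{1}{\frac{1}{46}} = 347 \cdot 46 = 15962$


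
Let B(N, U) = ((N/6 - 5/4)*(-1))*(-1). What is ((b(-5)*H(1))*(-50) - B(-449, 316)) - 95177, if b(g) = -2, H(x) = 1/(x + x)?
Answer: -1140611/12 ≈ -95051.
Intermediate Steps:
H(x) = 1/(2*x)
B(N, U) = -5/4 + N/6 (B(N, U) = ((N*(⅙) - 5*¼)*(-1))*(-1) = ((N/6 - 5/4)*(-1))*(-1) = ((-5/4 + N/6)*(-1))*(-1) = (5/4 - N/6)*(-1) = -5/4 + N/6)
((b(-5)*H(1))*(-50) - B(-449, 316)) - 95177 = (-1/1*(-50) - (-5/4 + (⅙)*(-449))) - 95177 = (-1*(-50) - (-5/4 - 449/6)) - 95177 = (-2*½*(-50) - 1*(-913/12)) - 95177 = (-1*(-50) + 913/12) - 95177 = (50 + 913/12) - 95177 = 1513/12 - 95177 = -1140611/12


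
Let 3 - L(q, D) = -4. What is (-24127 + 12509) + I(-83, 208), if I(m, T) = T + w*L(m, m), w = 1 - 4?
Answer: -11431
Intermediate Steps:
L(q, D) = 7 (L(q, D) = 3 - 1*(-4) = 3 + 4 = 7)
w = -3
I(m, T) = -21 + T (I(m, T) = T - 3*7 = T - 21 = -21 + T)
(-24127 + 12509) + I(-83, 208) = (-24127 + 12509) + (-21 + 208) = -11618 + 187 = -11431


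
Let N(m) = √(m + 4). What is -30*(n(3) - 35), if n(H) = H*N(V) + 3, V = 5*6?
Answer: 960 - 90*√34 ≈ 435.21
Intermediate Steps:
V = 30
N(m) = √(4 + m)
n(H) = 3 + H*√34 (n(H) = H*√(4 + 30) + 3 = H*√34 + 3 = 3 + H*√34)
-30*(n(3) - 35) = -30*((3 + 3*√34) - 35) = -30*(-32 + 3*√34) = 960 - 90*√34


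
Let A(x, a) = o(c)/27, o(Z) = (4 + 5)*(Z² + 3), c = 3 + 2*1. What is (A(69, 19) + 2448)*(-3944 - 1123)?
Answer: -12451308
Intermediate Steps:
c = 5 (c = 3 + 2 = 5)
o(Z) = 27 + 9*Z² (o(Z) = 9*(3 + Z²) = 27 + 9*Z²)
A(x, a) = 28/3 (A(x, a) = (27 + 9*5²)/27 = (27 + 9*25)*(1/27) = (27 + 225)*(1/27) = 252*(1/27) = 28/3)
(A(69, 19) + 2448)*(-3944 - 1123) = (28/3 + 2448)*(-3944 - 1123) = (7372/3)*(-5067) = -12451308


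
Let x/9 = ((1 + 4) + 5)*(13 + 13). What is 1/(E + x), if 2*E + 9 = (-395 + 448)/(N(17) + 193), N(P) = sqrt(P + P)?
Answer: 173841494/406030700471 + 53*sqrt(34)/406030700471 ≈ 0.00042815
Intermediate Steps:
N(P) = sqrt(2)*sqrt(P) (N(P) = sqrt(2*P) = sqrt(2)*sqrt(P))
x = 2340 (x = 9*(((1 + 4) + 5)*(13 + 13)) = 9*((5 + 5)*26) = 9*(10*26) = 9*260 = 2340)
E = -9/2 + 53/(2*(193 + sqrt(34))) (E = -9/2 + ((-395 + 448)/(sqrt(2)*sqrt(17) + 193))/2 = -9/2 + (53/(sqrt(34) + 193))/2 = -9/2 + (53/(193 + sqrt(34)))/2 = -9/2 + 53/(2*(193 + sqrt(34))) ≈ -4.3667)
1/(E + x) = 1/((-162353/37215 - 53*sqrt(34)/74430) + 2340) = 1/(86920747/37215 - 53*sqrt(34)/74430)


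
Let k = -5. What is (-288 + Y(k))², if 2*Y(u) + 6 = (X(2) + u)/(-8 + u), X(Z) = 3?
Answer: 14303524/169 ≈ 84636.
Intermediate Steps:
Y(u) = -3 + (3 + u)/(2*(-8 + u)) (Y(u) = -3 + ((3 + u)/(-8 + u))/2 = -3 + (3 + u)/(2*(-8 + u)))
(-288 + Y(k))² = (-288 + (51 - 5*(-5))/(2*(-8 - 5)))² = (-288 + (½)*(51 + 25)/(-13))² = (-288 + (½)*(-1/13)*76)² = (-288 - 38/13)² = (-3782/13)² = 14303524/169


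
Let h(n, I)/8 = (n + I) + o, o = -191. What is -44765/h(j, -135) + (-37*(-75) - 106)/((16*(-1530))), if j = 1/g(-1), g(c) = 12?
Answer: 96078373/5631840 ≈ 17.060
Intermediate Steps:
j = 1/12 ≈ 0.083333
h(n, I) = -1528 + 8*I + 8*n (h(n, I) = 8*((n + I) - 191) = 8*((I + n) - 191) = 8*(-191 + I + n) = -1528 + 8*I + 8*n)
-44765/h(j, -135) + (-37*(-75) - 106)/((16*(-1530))) = -44765/(-1528 + 8*(-135) + 8*(1/12)) + (-37*(-75) - 106)/((16*(-1530))) = -44765/(-1528 - 1080 + 2/3) + (2775 - 106)/(-24480) = -44765/(-7822/3) + 2669*(-1/24480) = -44765*(-3/7822) - 157/1440 = 134295/7822 - 157/1440 = 96078373/5631840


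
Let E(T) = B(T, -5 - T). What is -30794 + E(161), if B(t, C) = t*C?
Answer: -57520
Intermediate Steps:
B(t, C) = C*t
E(T) = T*(-5 - T) (E(T) = (-5 - T)*T = T*(-5 - T))
-30794 + E(161) = -30794 - 1*161*(5 + 161) = -30794 - 1*161*166 = -30794 - 26726 = -57520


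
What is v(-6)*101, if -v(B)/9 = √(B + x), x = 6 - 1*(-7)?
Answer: -909*√7 ≈ -2405.0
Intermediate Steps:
x = 13 (x = 6 + 7 = 13)
v(B) = -9*√(13 + B) (v(B) = -9*√(B + 13) = -9*√(13 + B))
v(-6)*101 = -9*√(13 - 6)*101 = -9*√7*101 = -909*√7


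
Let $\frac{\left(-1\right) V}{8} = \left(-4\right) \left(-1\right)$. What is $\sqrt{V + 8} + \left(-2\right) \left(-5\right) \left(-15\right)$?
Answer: $-150 + 2 i \sqrt{6} \approx -150.0 + 4.899 i$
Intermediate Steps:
$V = -32$ ($V = - 8 \left(\left(-4\right) \left(-1\right)\right) = \left(-8\right) 4 = -32$)
$\sqrt{V + 8} + \left(-2\right) \left(-5\right) \left(-15\right) = \sqrt{-32 + 8} + \left(-2\right) \left(-5\right) \left(-15\right) = \sqrt{-24} + 10 \left(-15\right) = 2 i \sqrt{6} - 150 = -150 + 2 i \sqrt{6}$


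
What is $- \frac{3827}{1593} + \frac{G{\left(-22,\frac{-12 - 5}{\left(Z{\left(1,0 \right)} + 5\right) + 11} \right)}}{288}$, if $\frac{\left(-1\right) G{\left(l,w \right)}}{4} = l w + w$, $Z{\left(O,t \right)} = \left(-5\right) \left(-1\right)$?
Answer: $- \frac{33625}{12744} \approx -2.6385$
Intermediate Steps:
$Z{\left(O,t \right)} = 5$
$G{\left(l,w \right)} = - 4 w - 4 l w$ ($G{\left(l,w \right)} = - 4 \left(l w + w\right) = - 4 \left(w + l w\right) = - 4 w - 4 l w$)
$- \frac{3827}{1593} + \frac{G{\left(-22,\frac{-12 - 5}{\left(Z{\left(1,0 \right)} + 5\right) + 11} \right)}}{288} = - \frac{3827}{1593} + \frac{\left(-4\right) \frac{-12 - 5}{\left(5 + 5\right) + 11} \left(1 - 22\right)}{288} = \left(-3827\right) \frac{1}{1593} + \left(-4\right) \left(- \frac{17}{10 + 11}\right) \left(-21\right) \frac{1}{288} = - \frac{3827}{1593} + \left(-4\right) \left(- \frac{17}{21}\right) \left(-21\right) \frac{1}{288} = - \frac{3827}{1593} - \frac{17}{72} = - \frac{33625}{12744}$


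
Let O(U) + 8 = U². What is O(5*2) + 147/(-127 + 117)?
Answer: 773/10 ≈ 77.300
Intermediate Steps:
O(U) = -8 + U²
O(5*2) + 147/(-127 + 117) = (-8 + (5*2)²) + 147/(-127 + 117) = (-8 + 10²) + 147/(-10) = (-8 + 100) - ⅒*147 = 92 - 147/10 = 773/10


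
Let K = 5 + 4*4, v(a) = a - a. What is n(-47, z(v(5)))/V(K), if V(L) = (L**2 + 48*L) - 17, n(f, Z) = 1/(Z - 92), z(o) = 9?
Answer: -1/118856 ≈ -8.4135e-6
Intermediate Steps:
v(a) = 0
n(f, Z) = 1/(-92 + Z)
K = 21 (K = 5 + 16 = 21)
V(L) = -17 + L**2 + 48*L
n(-47, z(v(5)))/V(K) = 1/((-92 + 9)*(-17 + 21**2 + 48*21)) = 1/((-83)*(-17 + 441 + 1008)) = -1/83/1432 = -1/83*1/1432 = -1/118856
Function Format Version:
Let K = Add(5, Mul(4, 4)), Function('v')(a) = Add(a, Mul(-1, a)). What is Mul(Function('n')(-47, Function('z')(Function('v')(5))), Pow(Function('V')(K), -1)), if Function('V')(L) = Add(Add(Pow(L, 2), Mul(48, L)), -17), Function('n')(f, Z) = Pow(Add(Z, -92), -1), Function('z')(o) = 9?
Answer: Rational(-1, 118856) ≈ -8.4135e-6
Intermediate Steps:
Function('v')(a) = 0
Function('n')(f, Z) = Pow(Add(-92, Z), -1)
K = 21 (K = Add(5, 16) = 21)
Function('V')(L) = Add(-17, Pow(L, 2), Mul(48, L))
Mul(Function('n')(-47, Function('z')(Function('v')(5))), Pow(Function('V')(K), -1)) = Mul(Pow(Add(-92, 9), -1), Pow(Add(-17, Pow(21, 2), Mul(48, 21)), -1)) = Mul(Pow(-83, -1), Pow(Add(-17, 441, 1008), -1)) = Mul(Rational(-1, 83), Pow(1432, -1)) = Mul(Rational(-1, 83), Rational(1, 1432)) = Rational(-1, 118856)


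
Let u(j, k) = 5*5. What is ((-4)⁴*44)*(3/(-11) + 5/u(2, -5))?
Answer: -4096/5 ≈ -819.20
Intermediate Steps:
u(j, k) = 25
((-4)⁴*44)*(3/(-11) + 5/u(2, -5)) = ((-4)⁴*44)*(3/(-11) + 5/25) = (256*44)*(3*(-1/11) + 5*(1/25)) = 11264*(-3/11 + ⅕) = 11264*(-4/55) = -4096/5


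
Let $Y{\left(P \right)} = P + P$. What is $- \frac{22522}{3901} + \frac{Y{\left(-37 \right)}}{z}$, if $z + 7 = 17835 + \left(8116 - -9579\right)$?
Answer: $- \frac{800337680}{138575223} \approx -5.7755$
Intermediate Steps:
$Y{\left(P \right)} = 2 P$
$z = 35523$ ($z = -7 + \left(17835 + \left(8116 - -9579\right)\right) = -7 + \left(17835 + \left(8116 + 9579\right)\right) = -7 + \left(17835 + 17695\right) = -7 + 35530 = 35523$)
$- \frac{22522}{3901} + \frac{Y{\left(-37 \right)}}{z} = - \frac{22522}{3901} + \frac{2 \left(-37\right)}{35523} = \left(-22522\right) \frac{1}{3901} - \frac{74}{35523} = - \frac{22522}{3901} - \frac{74}{35523} = - \frac{800337680}{138575223}$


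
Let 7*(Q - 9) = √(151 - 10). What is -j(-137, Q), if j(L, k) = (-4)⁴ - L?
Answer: -393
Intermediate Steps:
Q = 9 + √141/7 (Q = 9 + √(151 - 10)/7 = 9 + √141/7 ≈ 10.696)
j(L, k) = 256 - L
-j(-137, Q) = -(256 - 1*(-137)) = -(256 + 137) = -1*393 = -393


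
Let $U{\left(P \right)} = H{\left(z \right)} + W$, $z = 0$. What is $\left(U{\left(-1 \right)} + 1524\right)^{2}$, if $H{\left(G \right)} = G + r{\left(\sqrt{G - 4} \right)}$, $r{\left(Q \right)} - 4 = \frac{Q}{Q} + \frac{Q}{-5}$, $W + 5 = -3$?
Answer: $\frac{57836021}{25} - \frac{6084 i}{5} \approx 2.3134 \cdot 10^{6} - 1216.8 i$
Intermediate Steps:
$W = -8$ ($W = -5 - 3 = -8$)
$r{\left(Q \right)} = 5 - \frac{Q}{5}$ ($r{\left(Q \right)} = 4 + \left(\frac{Q}{Q} + \frac{Q}{-5}\right) = 4 + \left(1 + Q \left(- \frac{1}{5}\right)\right) = 4 - \left(-1 + \frac{Q}{5}\right) = 5 - \frac{Q}{5}$)
$H{\left(G \right)} = 5 + G - \frac{\sqrt{-4 + G}}{5}$ ($H{\left(G \right)} = G - \left(-5 + \frac{\sqrt{G - 4}}{5}\right) = G - \left(-5 + \frac{\sqrt{-4 + G}}{5}\right) = 5 + G - \frac{\sqrt{-4 + G}}{5}$)
$U{\left(P \right)} = -3 - \frac{2 i}{5}$ ($U{\left(P \right)} = \left(5 + 0 - \frac{\sqrt{-4 + 0}}{5}\right) - 8 = \left(5 + 0 - \frac{\sqrt{-4}}{5}\right) - 8 = \left(5 + 0 - \frac{2 i}{5}\right) - 8 = \left(5 - \frac{2 i}{5}\right) - 8 = -3 - \frac{2 i}{5}$)
$\left(U{\left(-1 \right)} + 1524\right)^{2} = \left(\left(-3 - \frac{2 i}{5}\right) + 1524\right)^{2} = \left(1521 - \frac{2 i}{5}\right)^{2}$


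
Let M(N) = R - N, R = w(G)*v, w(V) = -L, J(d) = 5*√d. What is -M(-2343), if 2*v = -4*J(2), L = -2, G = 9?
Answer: -2343 + 20*√2 ≈ -2314.7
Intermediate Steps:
w(V) = 2 (w(V) = -1*(-2) = 2)
v = -10*√2 (v = (-20*√2)/2 = -10*√2 ≈ -14.142)
R = -20*√2 (R = 2*(-10*√2) = -20*√2 ≈ -28.284)
M(N) = -N - 20*√2 (M(N) = -20*√2 - N = -N - 20*√2)
-M(-2343) = -(-1*(-2343) - 20*√2) = -(2343 - 20*√2) = -2343 + 20*√2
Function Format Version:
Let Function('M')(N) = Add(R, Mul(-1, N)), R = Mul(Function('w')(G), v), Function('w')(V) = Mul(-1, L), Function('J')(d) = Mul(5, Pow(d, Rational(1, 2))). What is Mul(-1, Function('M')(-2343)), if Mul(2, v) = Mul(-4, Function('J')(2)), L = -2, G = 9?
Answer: Add(-2343, Mul(20, Pow(2, Rational(1, 2)))) ≈ -2314.7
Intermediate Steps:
Function('w')(V) = 2 (Function('w')(V) = Mul(-1, -2) = 2)
v = Mul(-10, Pow(2, Rational(1, 2))) (v = Mul(Rational(1, 2), Mul(-4, Mul(5, Pow(2, Rational(1, 2))))) = Mul(Rational(1, 2), Mul(-20, Pow(2, Rational(1, 2)))) = Mul(-10, Pow(2, Rational(1, 2))) ≈ -14.142)
R = Mul(-20, Pow(2, Rational(1, 2))) (R = Mul(2, Mul(-10, Pow(2, Rational(1, 2)))) = Mul(-20, Pow(2, Rational(1, 2))) ≈ -28.284)
Function('M')(N) = Add(Mul(-1, N), Mul(-20, Pow(2, Rational(1, 2)))) (Function('M')(N) = Add(Mul(-20, Pow(2, Rational(1, 2))), Mul(-1, N)) = Add(Mul(-1, N), Mul(-20, Pow(2, Rational(1, 2)))))
Mul(-1, Function('M')(-2343)) = Mul(-1, Add(Mul(-1, -2343), Mul(-20, Pow(2, Rational(1, 2))))) = Mul(-1, Add(2343, Mul(-20, Pow(2, Rational(1, 2))))) = Add(-2343, Mul(20, Pow(2, Rational(1, 2))))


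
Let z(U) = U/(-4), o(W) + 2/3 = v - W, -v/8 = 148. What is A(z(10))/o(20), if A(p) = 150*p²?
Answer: -5625/7228 ≈ -0.77822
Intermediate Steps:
v = -1184 (v = -8*148 = -1184)
o(W) = -3554/3 - W (o(W) = -⅔ + (-1184 - W) = -3554/3 - W)
z(U) = -U/4 (z(U) = U*(-¼) = -U/4)
A(z(10))/o(20) = (150*(-¼*10)²)/(-3554/3 - 1*20) = (150*(-5/2)²)/(-3554/3 - 20) = (150*(25/4))/(-3614/3) = (1875/2)*(-3/3614) = -5625/7228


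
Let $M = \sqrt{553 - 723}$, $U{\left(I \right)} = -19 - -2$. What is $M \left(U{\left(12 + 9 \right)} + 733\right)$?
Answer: $716 i \sqrt{170} \approx 9335.5 i$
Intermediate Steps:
$U{\left(I \right)} = -17$ ($U{\left(I \right)} = -19 + 2 = -17$)
$M = i \sqrt{170}$ ($M = \sqrt{-170} = i \sqrt{170} \approx 13.038 i$)
$M \left(U{\left(12 + 9 \right)} + 733\right) = i \sqrt{170} \left(-17 + 733\right) = i \sqrt{170} \cdot 716 = 716 i \sqrt{170}$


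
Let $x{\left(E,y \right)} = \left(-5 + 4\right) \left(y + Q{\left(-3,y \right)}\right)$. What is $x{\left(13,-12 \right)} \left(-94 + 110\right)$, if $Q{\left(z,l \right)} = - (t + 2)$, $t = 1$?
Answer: $240$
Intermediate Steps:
$Q{\left(z,l \right)} = -3$ ($Q{\left(z,l \right)} = - (1 + 2) = \left(-1\right) 3 = -3$)
$x{\left(E,y \right)} = 3 - y$ ($x{\left(E,y \right)} = \left(-5 + 4\right) \left(y - 3\right) = - (-3 + y) = 3 - y$)
$x{\left(13,-12 \right)} \left(-94 + 110\right) = \left(3 - -12\right) \left(-94 + 110\right) = \left(3 + 12\right) 16 = 15 \cdot 16 = 240$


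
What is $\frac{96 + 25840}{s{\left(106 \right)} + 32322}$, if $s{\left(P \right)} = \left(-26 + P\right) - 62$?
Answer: $\frac{6484}{8085} \approx 0.80198$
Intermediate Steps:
$s{\left(P \right)} = -88 + P$
$\frac{96 + 25840}{s{\left(106 \right)} + 32322} = \frac{96 + 25840}{\left(-88 + 106\right) + 32322} = \frac{25936}{18 + 32322} = \frac{25936}{32340} = 25936 \cdot \frac{1}{32340} = \frac{6484}{8085}$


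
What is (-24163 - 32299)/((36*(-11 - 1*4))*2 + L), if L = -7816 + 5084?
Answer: 28231/1906 ≈ 14.812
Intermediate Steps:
L = -2732
(-24163 - 32299)/((36*(-11 - 1*4))*2 + L) = (-24163 - 32299)/((36*(-11 - 1*4))*2 - 2732) = -56462/((36*(-11 - 4))*2 - 2732) = -56462/((36*(-15))*2 - 2732) = -56462/(-540*2 - 2732) = -56462/(-1080 - 2732) = -56462/(-3812) = -56462*(-1/3812) = 28231/1906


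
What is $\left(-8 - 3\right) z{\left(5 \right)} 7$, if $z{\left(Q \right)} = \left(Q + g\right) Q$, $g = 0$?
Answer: $-1925$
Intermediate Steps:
$z{\left(Q \right)} = Q^{2}$ ($z{\left(Q \right)} = \left(Q + 0\right) Q = Q Q = Q^{2}$)
$\left(-8 - 3\right) z{\left(5 \right)} 7 = \left(-8 - 3\right) 5^{2} \cdot 7 = \left(-11\right) 25 \cdot 7 = \left(-275\right) 7 = -1925$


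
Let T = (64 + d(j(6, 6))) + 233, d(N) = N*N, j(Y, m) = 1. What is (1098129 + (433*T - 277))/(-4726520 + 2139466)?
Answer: -613443/1293527 ≈ -0.47424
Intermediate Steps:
d(N) = N²
T = 298 (T = (64 + 1²) + 233 = (64 + 1) + 233 = 65 + 233 = 298)
(1098129 + (433*T - 277))/(-4726520 + 2139466) = (1098129 + (433*298 - 277))/(-4726520 + 2139466) = (1098129 + (129034 - 277))/(-2587054) = (1098129 + 128757)*(-1/2587054) = 1226886*(-1/2587054) = -613443/1293527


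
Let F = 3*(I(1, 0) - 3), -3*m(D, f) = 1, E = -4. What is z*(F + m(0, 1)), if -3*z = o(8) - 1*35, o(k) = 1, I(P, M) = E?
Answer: -2176/9 ≈ -241.78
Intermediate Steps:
I(P, M) = -4
m(D, f) = -⅓ (m(D, f) = -⅓*1 = -⅓)
z = 34/3 (z = -(1 - 1*35)/3 = -(1 - 35)/3 = -⅓*(-34) = 34/3 ≈ 11.333)
F = -21 (F = 3*(-4 - 3) = 3*(-7) = -21)
z*(F + m(0, 1)) = 34*(-21 - ⅓)/3 = (34/3)*(-64/3) = -2176/9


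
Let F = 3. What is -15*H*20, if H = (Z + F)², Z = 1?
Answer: -4800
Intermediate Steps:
H = 16 (H = (1 + 3)² = 4² = 16)
-15*H*20 = -15*16*20 = -240*20 = -4800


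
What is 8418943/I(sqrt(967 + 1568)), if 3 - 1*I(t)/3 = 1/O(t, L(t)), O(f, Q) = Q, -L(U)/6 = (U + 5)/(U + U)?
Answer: 2820345905/3353 + 109446259*sqrt(15)/50295 ≈ 8.4957e+5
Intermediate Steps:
L(U) = -3*(5 + U)/U (L(U) = -6*(U + 5)/(U + U) = -6*(5 + U)/(2*U) = -6*(5 + U)*1/(2*U) = -3*(5 + U)/U)
I(t) = 9 - 3/(-3 - 15/t)
8418943/I(sqrt(967 + 1568)) = 8418943/((5*(9 + 2*sqrt(967 + 1568))/(5 + sqrt(967 + 1568)))) = 8418943/((5*(9 + 2*sqrt(2535))/(5 + sqrt(2535)))) = 8418943/((5*(9 + 2*(13*sqrt(15)))/(5 + 13*sqrt(15)))) = 8418943/((5*(9 + 26*sqrt(15))/(5 + 13*sqrt(15)))) = 8418943*((5 + 13*sqrt(15))/(5*(9 + 26*sqrt(15)))) = 8418943*(5 + 13*sqrt(15))/(5*(9 + 26*sqrt(15)))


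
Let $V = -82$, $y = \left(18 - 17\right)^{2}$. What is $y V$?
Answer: $-82$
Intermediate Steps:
$y = 1$ ($y = 1^{2} = 1$)
$y V = 1 \left(-82\right) = -82$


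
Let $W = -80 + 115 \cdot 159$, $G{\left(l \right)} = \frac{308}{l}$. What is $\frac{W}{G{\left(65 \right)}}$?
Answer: $\frac{107575}{28} \approx 3842.0$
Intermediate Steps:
$W = 18205$ ($W = -80 + 18285 = 18205$)
$\frac{W}{G{\left(65 \right)}} = \frac{18205}{308 \cdot \frac{1}{65}} = \frac{18205}{\frac{308}{65}} = 18205 \cdot \frac{65}{308} = \frac{107575}{28}$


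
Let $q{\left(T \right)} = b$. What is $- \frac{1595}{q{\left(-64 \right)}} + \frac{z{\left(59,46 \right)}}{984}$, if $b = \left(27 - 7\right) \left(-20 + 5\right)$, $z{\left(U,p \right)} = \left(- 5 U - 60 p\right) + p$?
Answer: $\frac{11113}{4920} \approx 2.2587$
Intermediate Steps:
$z{\left(U,p \right)} = - 59 p - 5 U$ ($z{\left(U,p \right)} = \left(- 60 p - 5 U\right) + p = - 59 p - 5 U$)
$b = -300$ ($b = 20 \left(-15\right) = -300$)
$q{\left(T \right)} = -300$
$- \frac{1595}{q{\left(-64 \right)}} + \frac{z{\left(59,46 \right)}}{984} = - \frac{1595}{-300} + \frac{\left(-59\right) 46 - 295}{984} = \left(-1595\right) \left(- \frac{1}{300}\right) + \left(-2714 - 295\right) \frac{1}{984} = \frac{319}{60} - \frac{1003}{328} = \frac{11113}{4920}$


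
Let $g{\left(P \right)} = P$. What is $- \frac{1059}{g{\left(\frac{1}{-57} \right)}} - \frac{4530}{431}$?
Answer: $\frac{26011923}{431} \approx 60353.0$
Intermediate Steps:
$- \frac{1059}{g{\left(\frac{1}{-57} \right)}} - \frac{4530}{431} = - \frac{1059}{\frac{1}{-57}} - \frac{4530}{431} = - \frac{1059}{- \frac{1}{57}} - \frac{4530}{431} = \left(-1059\right) \left(-57\right) - \frac{4530}{431} = 60363 - \frac{4530}{431} = \frac{26011923}{431}$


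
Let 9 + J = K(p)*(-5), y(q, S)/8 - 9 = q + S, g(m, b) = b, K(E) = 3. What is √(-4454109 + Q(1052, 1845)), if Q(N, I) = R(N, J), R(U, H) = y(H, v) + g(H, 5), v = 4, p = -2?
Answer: 4*I*√278387 ≈ 2110.5*I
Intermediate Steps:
y(q, S) = 72 + 8*S + 8*q (y(q, S) = 72 + 8*(q + S) = 72 + 8*(S + q) = 72 + (8*S + 8*q) = 72 + 8*S + 8*q)
J = -24 (J = -9 + 3*(-5) = -9 - 15 = -24)
R(U, H) = 109 + 8*H (R(U, H) = (72 + 8*4 + 8*H) + 5 = (72 + 32 + 8*H) + 5 = (104 + 8*H) + 5 = 109 + 8*H)
Q(N, I) = -83 (Q(N, I) = 109 + 8*(-24) = 109 - 192 = -83)
√(-4454109 + Q(1052, 1845)) = √(-4454109 - 83) = √(-4454192) = 4*I*√278387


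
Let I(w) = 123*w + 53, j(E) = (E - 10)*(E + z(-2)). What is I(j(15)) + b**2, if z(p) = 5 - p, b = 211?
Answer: 58104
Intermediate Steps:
j(E) = (-10 + E)*(7 + E) (j(E) = (E - 10)*(E + (5 - 1*(-2))) = (-10 + E)*(E + (5 + 2)) = (-10 + E)*(E + 7) = (-10 + E)*(7 + E))
I(w) = 53 + 123*w
I(j(15)) + b**2 = (53 + 123*(-70 + 15**2 - 3*15)) + 211**2 = (53 + 123*(-70 + 225 - 45)) + 44521 = (53 + 123*110) + 44521 = (53 + 13530) + 44521 = 13583 + 44521 = 58104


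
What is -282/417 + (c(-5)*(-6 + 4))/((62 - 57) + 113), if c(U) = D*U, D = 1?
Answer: -4851/8201 ≈ -0.59151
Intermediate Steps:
c(U) = U (c(U) = 1*U = U)
-282/417 + (c(-5)*(-6 + 4))/((62 - 57) + 113) = -282/417 + (-5*(-6 + 4))/((62 - 57) + 113) = -282*1/417 + (-5*(-2))/(5 + 113) = -94/139 + 10/118 = -94/139 + 10*(1/118) = -94/139 + 5/59 = -4851/8201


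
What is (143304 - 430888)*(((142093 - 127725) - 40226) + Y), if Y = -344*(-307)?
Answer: -22934824000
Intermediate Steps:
Y = 105608
(143304 - 430888)*(((142093 - 127725) - 40226) + Y) = (143304 - 430888)*(((142093 - 127725) - 40226) + 105608) = -287584*((14368 - 40226) + 105608) = -287584*(-25858 + 105608) = -287584*79750 = -22934824000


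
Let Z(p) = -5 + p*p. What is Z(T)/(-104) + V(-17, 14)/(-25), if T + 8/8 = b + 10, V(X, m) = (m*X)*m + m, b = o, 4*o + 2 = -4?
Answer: 1375163/10400 ≈ 132.23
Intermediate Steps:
o = -3/2 (o = -½ + (¼)*(-4) = -½ - 1 = -3/2 ≈ -1.5000)
b = -3/2 ≈ -1.5000
V(X, m) = m + X*m² (V(X, m) = (X*m)*m + m = X*m² + m = m + X*m²)
T = 15/2 (T = -1 + (-3/2 + 10) = -1 + 17/2 = 15/2 ≈ 7.5000)
Z(p) = -5 + p²
Z(T)/(-104) + V(-17, 14)/(-25) = (-5 + (15/2)²)/(-104) + (14*(1 - 17*14))/(-25) = (-5 + 225/4)*(-1/104) + (14*(1 - 238))*(-1/25) = (205/4)*(-1/104) + (14*(-237))*(-1/25) = -205/416 - 3318*(-1/25) = -205/416 + 3318/25 = 1375163/10400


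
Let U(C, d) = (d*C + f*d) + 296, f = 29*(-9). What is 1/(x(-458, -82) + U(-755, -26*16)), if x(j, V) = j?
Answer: 1/422494 ≈ 2.3669e-6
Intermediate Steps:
f = -261
U(C, d) = 296 - 261*d + C*d (U(C, d) = (d*C - 261*d) + 296 = (C*d - 261*d) + 296 = (-261*d + C*d) + 296 = 296 - 261*d + C*d)
1/(x(-458, -82) + U(-755, -26*16)) = 1/(-458 + (296 - (-6786)*16 - (-19630)*16)) = 1/(-458 + (296 - 261*(-416) - 755*(-416))) = 1/(-458 + (296 + 108576 + 314080)) = 1/(-458 + 422952) = 1/422494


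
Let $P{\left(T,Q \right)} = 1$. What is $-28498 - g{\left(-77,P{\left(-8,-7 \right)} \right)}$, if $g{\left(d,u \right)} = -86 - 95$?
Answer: $-28317$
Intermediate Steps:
$g{\left(d,u \right)} = -181$
$-28498 - g{\left(-77,P{\left(-8,-7 \right)} \right)} = -28498 - -181 = -28498 + 181 = -28317$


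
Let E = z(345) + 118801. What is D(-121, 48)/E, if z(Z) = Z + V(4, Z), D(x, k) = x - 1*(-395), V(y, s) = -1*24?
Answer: 137/59561 ≈ 0.0023002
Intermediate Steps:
V(y, s) = -24
D(x, k) = 395 + x (D(x, k) = x + 395 = 395 + x)
z(Z) = -24 + Z (z(Z) = Z - 24 = -24 + Z)
E = 119122 (E = (-24 + 345) + 118801 = 321 + 118801 = 119122)
D(-121, 48)/E = (395 - 121)/119122 = 274*(1/119122) = 137/59561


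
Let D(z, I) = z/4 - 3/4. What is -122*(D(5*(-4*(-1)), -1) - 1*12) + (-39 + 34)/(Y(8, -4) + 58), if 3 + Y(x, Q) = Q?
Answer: 96431/102 ≈ 945.40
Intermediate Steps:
Y(x, Q) = -3 + Q
D(z, I) = -¾ + z/4 (D(z, I) = z*(¼) - 3*¼ = z/4 - ¾ = -¾ + z/4)
-122*(D(5*(-4*(-1)), -1) - 1*12) + (-39 + 34)/(Y(8, -4) + 58) = -122*((-¾ + (5*(-4*(-1)))/4) - 1*12) + (-39 + 34)/((-3 - 4) + 58) = -122*((-¾ + (5*4)/4) - 12) - 5/(-7 + 58) = -122*((-¾ + (¼)*20) - 12) - 5/51 = -122*((-¾ + 5) - 12) - 5*1/51 = -122*(17/4 - 12) - 5/51 = -122*(-31/4) - 5/51 = 1891/2 - 5/51 = 96431/102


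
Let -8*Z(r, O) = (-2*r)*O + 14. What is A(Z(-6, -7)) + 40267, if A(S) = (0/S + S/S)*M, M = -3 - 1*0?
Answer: 40264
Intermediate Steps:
M = -3 (M = -3 + 0 = -3)
Z(r, O) = -7/4 + O*r/4 (Z(r, O) = -((-2*r)*O + 14)/8 = -(-2*O*r + 14)/8 = -(14 - 2*O*r)/8 = -7/4 + O*r/4)
A(S) = -3 (A(S) = (0/S + S/S)*(-3) = (0 + 1)*(-3) = 1*(-3) = -3)
A(Z(-6, -7)) + 40267 = -3 + 40267 = 40264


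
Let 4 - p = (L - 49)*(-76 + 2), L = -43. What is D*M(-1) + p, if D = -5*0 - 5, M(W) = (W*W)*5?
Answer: -6829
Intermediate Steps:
M(W) = 5*W² (M(W) = W²*5 = 5*W²)
D = -5 (D = 0 - 5 = -5)
p = -6804 (p = 4 - (-43 - 49)*(-76 + 2) = 4 - (-92)*(-74) = 4 - 1*6808 = 4 - 6808 = -6804)
D*M(-1) + p = -25*(-1)² - 6804 = -25 - 6804 = -6829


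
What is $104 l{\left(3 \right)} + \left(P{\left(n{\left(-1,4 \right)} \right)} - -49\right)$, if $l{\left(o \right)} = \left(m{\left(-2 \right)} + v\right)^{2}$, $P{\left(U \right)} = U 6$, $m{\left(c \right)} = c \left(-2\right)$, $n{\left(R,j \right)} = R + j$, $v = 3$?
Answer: $5163$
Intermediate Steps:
$m{\left(c \right)} = - 2 c$
$P{\left(U \right)} = 6 U$
$l{\left(o \right)} = 49$ ($l{\left(o \right)} = \left(\left(-2\right) \left(-2\right) + 3\right)^{2} = \left(4 + 3\right)^{2} = 7^{2} = 49$)
$104 l{\left(3 \right)} + \left(P{\left(n{\left(-1,4 \right)} \right)} - -49\right) = 104 \cdot 49 + \left(6 \left(-1 + 4\right) - -49\right) = 5096 + \left(6 \cdot 3 + 49\right) = 5096 + \left(18 + 49\right) = 5096 + 67 = 5163$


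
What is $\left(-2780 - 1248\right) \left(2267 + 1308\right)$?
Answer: $-14400100$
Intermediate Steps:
$\left(-2780 - 1248\right) \left(2267 + 1308\right) = \left(-4028\right) 3575 = -14400100$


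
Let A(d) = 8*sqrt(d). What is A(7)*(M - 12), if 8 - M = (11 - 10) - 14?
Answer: 72*sqrt(7) ≈ 190.49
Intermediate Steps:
M = 21 (M = 8 - ((11 - 10) - 14) = 8 - (1 - 14) = 8 - 1*(-13) = 8 + 13 = 21)
A(7)*(M - 12) = (8*sqrt(7))*(21 - 12) = (8*sqrt(7))*9 = 72*sqrt(7)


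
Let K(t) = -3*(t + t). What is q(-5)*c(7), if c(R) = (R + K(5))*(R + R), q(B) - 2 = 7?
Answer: -2898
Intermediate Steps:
K(t) = -6*t
q(B) = 9 (q(B) = 2 + 7 = 9)
c(R) = 2*R*(-30 + R) (c(R) = (R - 6*5)*(R + R) = (R - 30)*(2*R) = (-30 + R)*(2*R) = 2*R*(-30 + R))
q(-5)*c(7) = 9*(2*7*(-30 + 7)) = 9*(2*7*(-23)) = 9*(-322) = -2898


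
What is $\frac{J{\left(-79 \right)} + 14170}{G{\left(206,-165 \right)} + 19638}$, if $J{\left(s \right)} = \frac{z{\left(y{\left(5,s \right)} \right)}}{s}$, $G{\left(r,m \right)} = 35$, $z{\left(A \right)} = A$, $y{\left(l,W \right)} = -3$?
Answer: $\frac{1119433}{1554167} \approx 0.72028$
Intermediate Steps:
$J{\left(s \right)} = - \frac{3}{s}$
$\frac{J{\left(-79 \right)} + 14170}{G{\left(206,-165 \right)} + 19638} = \frac{- \frac{3}{-79} + 14170}{35 + 19638} = \frac{\left(-3\right) \left(- \frac{1}{79}\right) + 14170}{19673} = \left(\frac{3}{79} + 14170\right) \frac{1}{19673} = \frac{1119433}{79} \cdot \frac{1}{19673} = \frac{1119433}{1554167}$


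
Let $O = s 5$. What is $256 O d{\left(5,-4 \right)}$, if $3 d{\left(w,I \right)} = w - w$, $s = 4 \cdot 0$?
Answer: $0$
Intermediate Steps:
$s = 0$
$d{\left(w,I \right)} = 0$ ($d{\left(w,I \right)} = \frac{w - w}{3} = \frac{1}{3} \cdot 0 = 0$)
$O = 0$ ($O = 0 \cdot 5 = 0$)
$256 O d{\left(5,-4 \right)} = 256 \cdot 0 \cdot 0 = 256 \cdot 0 = 0$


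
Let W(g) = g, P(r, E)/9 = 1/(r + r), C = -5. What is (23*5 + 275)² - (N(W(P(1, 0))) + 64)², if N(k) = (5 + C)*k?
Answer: 148004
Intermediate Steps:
P(r, E) = 9/(2*r) (P(r, E) = 9/(r + r) = 9/((2*r)) = 9*(1/(2*r)) = 9/(2*r))
N(k) = 0 (N(k) = (5 - 5)*k = 0*k = 0)
(23*5 + 275)² - (N(W(P(1, 0))) + 64)² = (23*5 + 275)² - (0 + 64)² = (115 + 275)² - 1*64² = 390² - 1*4096 = 152100 - 4096 = 148004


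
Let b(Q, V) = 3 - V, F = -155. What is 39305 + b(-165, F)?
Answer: 39463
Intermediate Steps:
39305 + b(-165, F) = 39305 + (3 - 1*(-155)) = 39305 + (3 + 155) = 39305 + 158 = 39463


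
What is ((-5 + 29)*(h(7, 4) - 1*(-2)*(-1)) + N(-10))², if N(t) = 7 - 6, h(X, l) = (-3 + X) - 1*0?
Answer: 2401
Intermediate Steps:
h(X, l) = -3 + X (h(X, l) = (-3 + X) + 0 = -3 + X)
N(t) = 1
((-5 + 29)*(h(7, 4) - 1*(-2)*(-1)) + N(-10))² = ((-5 + 29)*((-3 + 7) - 1*(-2)*(-1)) + 1)² = (24*(4 + 2*(-1)) + 1)² = (24*(4 - 2) + 1)² = (24*2 + 1)² = (48 + 1)² = 49² = 2401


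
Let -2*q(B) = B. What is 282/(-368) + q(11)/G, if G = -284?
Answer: -4879/6532 ≈ -0.74694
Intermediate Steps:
q(B) = -B/2
282/(-368) + q(11)/G = 282/(-368) - 1/2*11/(-284) = 282*(-1/368) - 11/2*(-1/284) = -141/184 + 11/568 = -4879/6532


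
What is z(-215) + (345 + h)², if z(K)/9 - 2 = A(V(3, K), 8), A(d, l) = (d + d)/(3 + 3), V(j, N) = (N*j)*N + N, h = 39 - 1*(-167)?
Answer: 718999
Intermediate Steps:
h = 206 (h = 39 + 167 = 206)
V(j, N) = N + j*N² (V(j, N) = j*N² + N = N + j*N²)
A(d, l) = d/3 (A(d, l) = (2*d)/6 = (2*d)*(⅙) = d/3)
z(K) = 18 + 3*K*(1 + 3*K) (z(K) = 18 + 9*((K*(1 + K*3))/3) = 18 + 9*((K*(1 + 3*K))/3) = 18 + 9*(K*(1 + 3*K)/3) = 18 + 3*K*(1 + 3*K))
z(-215) + (345 + h)² = (18 + 3*(-215)*(1 + 3*(-215))) + (345 + 206)² = (18 + 3*(-215)*(1 - 645)) + 551² = (18 + 3*(-215)*(-644)) + 303601 = (18 + 415380) + 303601 = 415398 + 303601 = 718999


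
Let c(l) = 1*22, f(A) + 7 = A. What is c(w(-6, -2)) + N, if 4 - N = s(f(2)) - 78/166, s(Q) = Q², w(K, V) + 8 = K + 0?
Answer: 122/83 ≈ 1.4699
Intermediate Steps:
w(K, V) = -8 + K (w(K, V) = -8 + (K + 0) = -8 + K)
f(A) = -7 + A
c(l) = 22
N = -1704/83 (N = 4 - ((-7 + 2)² - 78/166) = 4 - ((-5)² - 78*1/166) = 4 - (25 - 39/83) = 4 - 1*2036/83 = 4 - 2036/83 = -1704/83 ≈ -20.530)
c(w(-6, -2)) + N = 22 - 1704/83 = 122/83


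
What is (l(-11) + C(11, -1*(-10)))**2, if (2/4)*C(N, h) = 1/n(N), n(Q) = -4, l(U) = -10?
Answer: 441/4 ≈ 110.25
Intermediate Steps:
C(N, h) = -1/2 (C(N, h) = 2/(-4) = 2*(-1/4) = -1/2)
(l(-11) + C(11, -1*(-10)))**2 = (-10 - 1/2)**2 = (-21/2)**2 = 441/4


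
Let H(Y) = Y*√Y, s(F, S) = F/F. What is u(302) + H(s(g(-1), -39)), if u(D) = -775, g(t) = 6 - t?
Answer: -774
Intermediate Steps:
s(F, S) = 1
H(Y) = Y^(3/2)
u(302) + H(s(g(-1), -39)) = -775 + 1^(3/2) = -775 + 1 = -774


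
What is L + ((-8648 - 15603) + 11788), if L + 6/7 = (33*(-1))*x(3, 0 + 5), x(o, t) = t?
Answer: -88402/7 ≈ -12629.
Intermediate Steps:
L = -1161/7 (L = -6/7 + (33*(-1))*(0 + 5) = -6/7 - 33*5 = -6/7 - 165 = -1161/7 ≈ -165.86)
L + ((-8648 - 15603) + 11788) = -1161/7 + ((-8648 - 15603) + 11788) = -1161/7 + (-24251 + 11788) = -1161/7 - 12463 = -88402/7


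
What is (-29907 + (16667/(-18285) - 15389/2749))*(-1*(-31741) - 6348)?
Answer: -38181332951685779/50265465 ≈ -7.5959e+8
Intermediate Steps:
(-29907 + (16667/(-18285) - 15389/2749))*(-1*(-31741) - 6348) = (-29907 + (16667*(-1/18285) - 15389*1/2749))*(31741 - 6348) = (-29907 + (-16667/18285 - 15389/2749))*25393 = (-29907 - 327205448/50265465)*25393 = -1503616467203/50265465*25393 = -38181332951685779/50265465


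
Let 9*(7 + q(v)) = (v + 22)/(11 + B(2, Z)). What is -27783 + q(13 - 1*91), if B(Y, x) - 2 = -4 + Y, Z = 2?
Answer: -2751266/99 ≈ -27791.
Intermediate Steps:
B(Y, x) = -2 + Y (B(Y, x) = 2 + (-4 + Y) = -2 + Y)
q(v) = -61/9 + v/99 (q(v) = -7 + ((v + 22)/(11 + (-2 + 2)))/9 = -7 + ((22 + v)/(11 + 0))/9 = -7 + ((22 + v)/11)/9 = -7 + ((22 + v)*(1/11))/9 = -7 + (2 + v/11)/9 = -7 + (2/9 + v/99) = -61/9 + v/99)
-27783 + q(13 - 1*91) = -27783 + (-61/9 + (13 - 1*91)/99) = -27783 + (-61/9 + (13 - 91)/99) = -27783 + (-61/9 + (1/99)*(-78)) = -27783 + (-61/9 - 26/33) = -27783 - 749/99 = -2751266/99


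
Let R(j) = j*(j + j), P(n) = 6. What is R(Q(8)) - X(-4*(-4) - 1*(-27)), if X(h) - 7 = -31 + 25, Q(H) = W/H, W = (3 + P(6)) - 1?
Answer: 1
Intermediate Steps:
W = 8 (W = (3 + 6) - 1 = 9 - 1 = 8)
Q(H) = 8/H
R(j) = 2*j² (R(j) = j*(2*j) = 2*j²)
X(h) = 1 (X(h) = 7 + (-31 + 25) = 7 - 6 = 1)
R(Q(8)) - X(-4*(-4) - 1*(-27)) = 2*(8/8)² - 1*1 = 2*(8*(⅛))² - 1 = 2*1² - 1 = 2*1 - 1 = 2 - 1 = 1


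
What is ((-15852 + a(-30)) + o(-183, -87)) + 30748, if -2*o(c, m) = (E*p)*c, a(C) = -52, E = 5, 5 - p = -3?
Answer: 18504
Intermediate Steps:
p = 8 (p = 5 - 1*(-3) = 5 + 3 = 8)
o(c, m) = -20*c (o(c, m) = -5*8*c/2 = -20*c)
((-15852 + a(-30)) + o(-183, -87)) + 30748 = ((-15852 - 52) - 20*(-183)) + 30748 = (-15904 + 3660) + 30748 = -12244 + 30748 = 18504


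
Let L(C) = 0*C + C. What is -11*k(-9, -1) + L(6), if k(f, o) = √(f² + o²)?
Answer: 6 - 11*√82 ≈ -93.609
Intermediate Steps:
L(C) = C (L(C) = 0 + C = C)
-11*k(-9, -1) + L(6) = -11*√((-9)² + (-1)²) + 6 = -11*√(81 + 1) + 6 = -11*√82 + 6 = 6 - 11*√82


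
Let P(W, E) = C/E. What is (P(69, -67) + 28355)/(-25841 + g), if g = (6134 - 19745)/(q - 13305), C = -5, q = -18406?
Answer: -6024424069/5490183278 ≈ -1.0973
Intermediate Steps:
P(W, E) = -5/E
g = 13611/31711 (g = (6134 - 19745)/(-18406 - 13305) = -13611/(-31711) = -13611*(-1/31711) = 13611/31711 ≈ 0.42922)
(P(69, -67) + 28355)/(-25841 + g) = (-5/(-67) + 28355)/(-25841 + 13611/31711) = (-5*(-1/67) + 28355)/(-819430340/31711) = (5/67 + 28355)*(-31711/819430340) = (1899790/67)*(-31711/819430340) = -6024424069/5490183278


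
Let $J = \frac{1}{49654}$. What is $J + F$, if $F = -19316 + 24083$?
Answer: $\frac{236700619}{49654} \approx 4767.0$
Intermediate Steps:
$F = 4767$
$J = \frac{1}{49654} \approx 2.0139 \cdot 10^{-5}$
$J + F = \frac{1}{49654} + 4767 = \frac{236700619}{49654}$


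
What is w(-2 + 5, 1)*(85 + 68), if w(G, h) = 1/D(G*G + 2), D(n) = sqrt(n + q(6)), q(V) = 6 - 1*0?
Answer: 9*sqrt(17) ≈ 37.108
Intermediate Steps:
q(V) = 6 (q(V) = 6 + 0 = 6)
D(n) = sqrt(6 + n) (D(n) = sqrt(n + 6) = sqrt(6 + n))
w(G, h) = 1/sqrt(8 + G**2) (w(G, h) = 1/(sqrt(6 + (G*G + 2))) = 1/(sqrt(6 + (G**2 + 2))) = 1/(sqrt(6 + (2 + G**2))) = 1/(sqrt(8 + G**2)) = 1/sqrt(8 + G**2))
w(-2 + 5, 1)*(85 + 68) = (85 + 68)/sqrt(8 + (-2 + 5)**2) = 153/sqrt(8 + 3**2) = 153/sqrt(8 + 9) = 153/sqrt(17) = (sqrt(17)/17)*153 = 9*sqrt(17)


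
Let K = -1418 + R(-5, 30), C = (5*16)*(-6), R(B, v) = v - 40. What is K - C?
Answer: -948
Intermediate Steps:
R(B, v) = -40 + v
C = -480 (C = 80*(-6) = -480)
K = -1428 (K = -1418 + (-40 + 30) = -1418 - 10 = -1428)
K - C = -1428 - 1*(-480) = -1428 + 480 = -948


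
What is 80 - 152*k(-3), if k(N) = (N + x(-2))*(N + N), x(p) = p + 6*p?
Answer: -15424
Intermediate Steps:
x(p) = 7*p
k(N) = 2*N*(-14 + N) (k(N) = (N + 7*(-2))*(N + N) = (N - 14)*(2*N) = (-14 + N)*(2*N) = 2*N*(-14 + N))
80 - 152*k(-3) = 80 - 304*(-3)*(-14 - 3) = 80 - 304*(-3)*(-17) = 80 - 152*102 = 80 - 15504 = -15424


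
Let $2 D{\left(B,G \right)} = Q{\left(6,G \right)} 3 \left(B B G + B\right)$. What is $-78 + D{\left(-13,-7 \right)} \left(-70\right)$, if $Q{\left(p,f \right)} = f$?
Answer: $-879138$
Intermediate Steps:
$D{\left(B,G \right)} = \frac{3 G \left(B + G B^{2}\right)}{2}$ ($D{\left(B,G \right)} = \frac{G 3 \left(B B G + B\right)}{2} = \frac{3 G \left(B^{2} G + B\right)}{2} = \frac{3 G \left(G B^{2} + B\right)}{2} = \frac{3 G \left(B + G B^{2}\right)}{2}$)
$-78 + D{\left(-13,-7 \right)} \left(-70\right) = -78 + \frac{3}{2} \left(-13\right) \left(-7\right) \left(1 - -91\right) \left(-70\right) = -78 + \frac{3}{2} \left(-13\right) \left(-7\right) \left(1 + 91\right) \left(-70\right) = -78 + \frac{3}{2} \left(-13\right) \left(-7\right) 92 \left(-70\right) = -78 + 12558 \left(-70\right) = -78 - 879060 = -879138$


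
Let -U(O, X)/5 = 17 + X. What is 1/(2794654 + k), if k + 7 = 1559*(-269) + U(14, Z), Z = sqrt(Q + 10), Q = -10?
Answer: 1/2375191 ≈ 4.2102e-7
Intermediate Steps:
Z = 0 (Z = sqrt(-10 + 10) = sqrt(0) = 0)
U(O, X) = -85 - 5*X (U(O, X) = -5*(17 + X) = -85 - 5*X)
k = -419463 (k = -7 + (1559*(-269) + (-85 - 5*0)) = -7 + (-419371 + (-85 + 0)) = -7 + (-419371 - 85) = -7 - 419456 = -419463)
1/(2794654 + k) = 1/(2794654 - 419463) = 1/2375191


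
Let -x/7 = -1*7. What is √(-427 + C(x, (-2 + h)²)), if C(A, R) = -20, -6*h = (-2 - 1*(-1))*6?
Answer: I*√447 ≈ 21.142*I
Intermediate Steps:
h = 1 (h = -(-2 - 1*(-1))*6/6 = -(-2 + 1)*6/6 = -(-1)*6/6 = -⅙*(-6) = 1)
x = 49 (x = -(-7)*7 = -7*(-7) = 49)
√(-427 + C(x, (-2 + h)²)) = √(-427 - 20) = √(-447) = I*√447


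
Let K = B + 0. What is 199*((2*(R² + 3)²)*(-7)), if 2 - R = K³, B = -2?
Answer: -29556674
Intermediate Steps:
K = -2 (K = -2 + 0 = -2)
R = 10 (R = 2 - 1*(-2)³ = 2 - 1*(-8) = 2 + 8 = 10)
199*((2*(R² + 3)²)*(-7)) = 199*((2*(10² + 3)²)*(-7)) = 199*((2*(100 + 3)²)*(-7)) = 199*((2*103²)*(-7)) = 199*((2*10609)*(-7)) = 199*(21218*(-7)) = 199*(-148526) = -29556674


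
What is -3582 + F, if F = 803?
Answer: -2779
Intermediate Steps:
-3582 + F = -3582 + 803 = -2779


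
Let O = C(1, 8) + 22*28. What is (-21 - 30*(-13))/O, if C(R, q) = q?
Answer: 123/208 ≈ 0.59135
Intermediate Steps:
O = 624 (O = 8 + 22*28 = 8 + 616 = 624)
(-21 - 30*(-13))/O = (-21 - 30*(-13))/624 = (-21 + 390)*(1/624) = 369*(1/624) = 123/208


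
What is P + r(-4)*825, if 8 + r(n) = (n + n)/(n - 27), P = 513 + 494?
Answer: -166783/31 ≈ -5380.1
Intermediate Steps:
P = 1007
r(n) = -8 + 2*n/(-27 + n) (r(n) = -8 + (n + n)/(n - 27) = -8 + (2*n)/(-27 + n) = -8 + 2*n/(-27 + n))
P + r(-4)*825 = 1007 + (6*(36 - 1*(-4))/(-27 - 4))*825 = 1007 + (6*(36 + 4)/(-31))*825 = 1007 + (6*(-1/31)*40)*825 = 1007 - 240/31*825 = 1007 - 198000/31 = -166783/31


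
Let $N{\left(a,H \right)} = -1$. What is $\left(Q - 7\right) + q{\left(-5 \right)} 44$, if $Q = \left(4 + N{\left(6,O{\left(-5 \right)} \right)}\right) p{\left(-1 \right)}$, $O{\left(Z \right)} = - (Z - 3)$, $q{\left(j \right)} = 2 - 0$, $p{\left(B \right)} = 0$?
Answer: $81$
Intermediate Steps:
$q{\left(j \right)} = 2$ ($q{\left(j \right)} = 2 + 0 = 2$)
$O{\left(Z \right)} = 3 - Z$ ($O{\left(Z \right)} = - (-3 + Z) = 3 - Z$)
$Q = 0$ ($Q = \left(4 - 1\right) 0 = 3 \cdot 0 = 0$)
$\left(Q - 7\right) + q{\left(-5 \right)} 44 = \left(0 - 7\right) + 2 \cdot 44 = \left(0 - 7\right) + 88 = -7 + 88 = 81$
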